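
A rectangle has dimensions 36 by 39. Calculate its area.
Area = length * width
Area = 36 * 39
Area = 1404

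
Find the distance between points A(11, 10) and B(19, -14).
Using the distance formula: d = sqrt((x₂-x₁)² + (y₂-y₁)²)
dx = 19 - 11 = 8
dy = (-14) - 10 = -24
d = sqrt(8² + (-24)²) = sqrt(64 + 576) = sqrt(640) = 25.30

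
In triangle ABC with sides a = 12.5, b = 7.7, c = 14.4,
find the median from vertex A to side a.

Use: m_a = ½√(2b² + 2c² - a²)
m_a = ½√(2·7.7² + 2·14.4² - 12.5²)
m_a = ½√(118.58 + 414.72 - 156.25) = ½√377.05 = 9.709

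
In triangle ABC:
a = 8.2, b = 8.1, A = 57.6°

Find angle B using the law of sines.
sin(B)/b = sin(A)/a
sin(B) = b·sin(A)/a = 8.1·sin(57.6°)/8.2 = 0.834031
B = arcsin(0.834031) = 56.52°  (b ≤ a, so B ≤ A and the acute solution is unique)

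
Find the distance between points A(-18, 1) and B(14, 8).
Using the distance formula: d = sqrt((x₂-x₁)² + (y₂-y₁)²)
dx = 14 - (-18) = 32
dy = 8 - 1 = 7
d = sqrt(32² + 7²) = sqrt(1024 + 49) = sqrt(1073) = 32.76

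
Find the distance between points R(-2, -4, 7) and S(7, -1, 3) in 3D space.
d = √[(9)² + (3)² + (-4)²] = √106 = 10.3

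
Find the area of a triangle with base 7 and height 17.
Area = (1/2) * base * height
Area = (1/2) * 7 * 17
Area = 59.50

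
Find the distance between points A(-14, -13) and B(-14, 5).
Using the distance formula: d = sqrt((x₂-x₁)² + (y₂-y₁)²)
dx = (-14) - (-14) = 0
dy = 5 - (-13) = 18
d = sqrt(0² + 18²) = sqrt(0 + 324) = sqrt(324) = 18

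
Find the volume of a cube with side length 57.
Volume = s³
Volume = 57³
Volume = 185193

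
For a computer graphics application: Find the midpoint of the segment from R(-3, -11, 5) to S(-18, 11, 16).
Midpoint = ((-3-18)/2, (-11+11)/2, (5+16)/2) = (-10.5, 0, 10.5)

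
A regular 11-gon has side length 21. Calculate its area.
For a regular 11-gon with side length s = 21:
Apothem a = s / (2*tan(pi/11)) = 21 / (2*tan(pi/11)) ≈ 35.7597
Perimeter P = 11 * 21 = 231
Area = (1/2) * P * a = (1/2) * 231 * 35.7597 = 4130.25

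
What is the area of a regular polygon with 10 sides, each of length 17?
For a regular 10-gon with side length s = 17:
Apothem a = s / (2*tan(pi/10)) = 17 / (2*tan(pi/10)) ≈ 26.1603
Perimeter P = 10 * 17 = 170
Area = (1/2) * P * a = (1/2) * 170 * 26.1603 = 2223.63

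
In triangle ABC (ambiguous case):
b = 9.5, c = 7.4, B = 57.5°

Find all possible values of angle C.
sin(C)/c = sin(B)/b  →  sin(C) = c·sin(B)/b = 7.4·sin(57.5°)/9.5 = 0.656958
C₁ = arcsin(0.656958) = 41.07°,  C₂ = 180° - C₁ = 138.93°
Check C₂: A = 180° - 57.5° - 138.93° = -16.43° ≤ 0, rejected
C = 41.07° (one solution)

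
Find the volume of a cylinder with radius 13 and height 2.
Volume = pi * r² * h
Volume = pi * 13² * 2
Volume = pi * 169 * 2
Volume = pi * 338
Volume = 1061.86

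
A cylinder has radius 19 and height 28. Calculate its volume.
Volume = pi * r² * h
Volume = pi * 19² * 28
Volume = pi * 361 * 28
Volume = pi * 10108
Volume = 31755.22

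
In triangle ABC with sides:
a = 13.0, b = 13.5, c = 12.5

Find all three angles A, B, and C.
By the law of cosines:
cos(A) = (b² + c² - a²)/(2bc) = 0.502222  →  A = 59.85°
cos(B) = (a² + c² - b²)/(2ac) = 0.440000  →  B = 63.9°
cos(C) = (a² + b² - c²)/(2ab) = 0.555556  →  C = 56.25°
Check: A + B + C = 180.0° ✓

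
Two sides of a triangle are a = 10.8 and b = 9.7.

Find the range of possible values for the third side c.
By the triangle inequality: |a - b| < c < a + b
|10.8 - 9.7| < c < 10.8 + 9.7
1.1 < c < 20.5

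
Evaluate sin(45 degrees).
sin(45 degrees) = sqrt(2)/2
Decimal approximation: 0.7071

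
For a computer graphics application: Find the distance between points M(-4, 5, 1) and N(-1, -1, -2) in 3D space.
d = √[(3)² + (-6)² + (-3)²] = √54 = 7.348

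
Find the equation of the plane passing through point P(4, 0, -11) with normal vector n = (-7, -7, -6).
d = n·P = (-7)(4) + (-7)(0) + (-6)(-11) = 38
Plane: -7x - 7y - 6z = 38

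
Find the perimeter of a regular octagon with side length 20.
Perimeter = number of sides * side length
Perimeter = 8 * 20
Perimeter = 160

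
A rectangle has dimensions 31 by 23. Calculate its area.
Area = length * width
Area = 31 * 23
Area = 713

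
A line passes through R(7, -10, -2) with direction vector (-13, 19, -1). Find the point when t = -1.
P(-1) = (7 + (-13)(-1), -10 + 19(-1), -2 + (-1)(-1)) = (20, -29, -1)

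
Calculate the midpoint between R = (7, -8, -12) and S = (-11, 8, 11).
Midpoint = ((7-11)/2, (-8+8)/2, (-12+11)/2) = (-2, 0, -0.5)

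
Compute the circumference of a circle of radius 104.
Circumference = 2 * pi * r
Circumference = 2 * pi * 104
Circumference = 653.45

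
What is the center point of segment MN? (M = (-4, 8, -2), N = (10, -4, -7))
Midpoint = ((-4+10)/2, (8-4)/2, (-2-7)/2) = (3, 2, -4.5)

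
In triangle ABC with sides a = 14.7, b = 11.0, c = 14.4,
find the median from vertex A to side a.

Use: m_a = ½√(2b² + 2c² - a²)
m_a = ½√(2·11.0² + 2·14.4² - 14.7²)
m_a = ½√(242 + 414.72 - 216.09) = ½√440.63 = 10.5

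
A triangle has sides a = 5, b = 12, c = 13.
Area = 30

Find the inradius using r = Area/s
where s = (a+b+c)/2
s = (5+12+13)/2 = 15
r = Area/s = 30/15 = 2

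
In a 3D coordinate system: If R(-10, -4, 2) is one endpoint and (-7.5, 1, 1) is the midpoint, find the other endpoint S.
S = (2×(-7.5) - (-10), 2×1 - (-4), 2×1 - 2) = (-5, 6, 0)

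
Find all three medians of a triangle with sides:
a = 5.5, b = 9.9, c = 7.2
Using m_x = ½√(2y² + 2z² - x²):
m_a = ½√(2·9.9² + 2·7.2² - 5.5²) = ½√269.45 = 8.207
m_b = ½√(2·5.5² + 2·7.2² - 9.9²) = ½√66.17 = 4.067
m_c = ½√(2·5.5² + 2·9.9² - 7.2²) = ½√204.68 = 7.153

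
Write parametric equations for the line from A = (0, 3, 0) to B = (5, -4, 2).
Direction vector d = B - A = (5, -7, 2)
x = 0 + 5t, y = 3 - 7t, z = 0 + 2t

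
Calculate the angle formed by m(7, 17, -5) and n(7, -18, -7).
m·n = -222, |m|² = 363, |n|² = 422
cos θ = -222/√153186 ≈ -0.5672
θ ≈ 124.6°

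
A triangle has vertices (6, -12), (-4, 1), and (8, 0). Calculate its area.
Using the coordinate formula: Area = (1/2)|x₁(y₂-y₃) + x₂(y₃-y₁) + x₃(y₁-y₂)|
Area = (1/2)|6(1-0) + (-4)(0-(-12)) + 8((-12)-1)|
Area = (1/2)|6*1 + (-4)*12 + 8*(-13)|
Area = (1/2)|6 + (-48) + (-104)|
Area = (1/2)*146 = 73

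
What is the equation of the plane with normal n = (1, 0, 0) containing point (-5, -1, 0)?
d = n·P = (1)(-5) + (0)(-1) + (0)(0) = -5
Plane: x = -5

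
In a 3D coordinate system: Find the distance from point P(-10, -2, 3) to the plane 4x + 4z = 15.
d = |4(-10) + 0(-2) + 4(3) - (15)| / √(4² + 0² + 4²) = 43/√32 = 7.601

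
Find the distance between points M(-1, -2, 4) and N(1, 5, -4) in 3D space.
d = √[(2)² + (7)² + (-8)²] = √117 = 10.82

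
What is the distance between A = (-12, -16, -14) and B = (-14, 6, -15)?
d = √[(-2)² + (22)² + (-1)²] = √489 = 22.11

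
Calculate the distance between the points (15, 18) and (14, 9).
Using the distance formula: d = sqrt((x₂-x₁)² + (y₂-y₁)²)
dx = 14 - 15 = -1
dy = 9 - 18 = -9
d = sqrt((-1)² + (-9)²) = sqrt(1 + 81) = sqrt(82) = 9.06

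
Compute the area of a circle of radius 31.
Area = pi * r²
Area = pi * 31²
Area = pi * 961
Area = 3019.07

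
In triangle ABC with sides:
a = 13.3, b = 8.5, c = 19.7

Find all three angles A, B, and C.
By the law of cosines:
cos(A) = (b² + c² - a²)/(2bc) = 0.846372  →  A = 32.18°
cos(B) = (a² + c² - b²)/(2ac) = 0.940289  →  B = 19.9°
cos(C) = (a² + b² - c²)/(2ab) = -0.614551  →  C = 127.9°
Check: A + B + C = 180.0° ✓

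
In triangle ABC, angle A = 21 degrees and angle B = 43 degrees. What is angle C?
Sum of angles in a triangle = 180 degrees
Third angle = 180 - 21 - 43
Third angle = 116 degrees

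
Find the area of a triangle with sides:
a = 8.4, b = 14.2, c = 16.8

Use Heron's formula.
s = (a+b+c)/2 = (8.4+14.2+16.8)/2 = 19.7
A = √(s(s-a)(s-b)(s-c)) = √(19.7·11.3·5.5·2.9)
A = √3550.63 = 59.59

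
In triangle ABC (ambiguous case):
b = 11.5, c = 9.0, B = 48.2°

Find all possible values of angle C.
sin(C)/c = sin(B)/b  →  sin(C) = c·sin(B)/b = 9.0·sin(48.2°)/11.5 = 0.583416
C₁ = arcsin(0.583416) = 35.69°,  C₂ = 180° - C₁ = 144.31°
Check C₂: A = 180° - 48.2° - 144.31° = -12.51° ≤ 0, rejected
C = 35.69° (one solution)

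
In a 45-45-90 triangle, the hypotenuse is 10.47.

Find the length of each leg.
In a 45-45-90 triangle, hypotenuse = leg·√2  →  leg = hypotenuse/√2
leg = 10.47/√2 = 7.403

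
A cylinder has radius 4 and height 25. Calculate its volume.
Volume = pi * r² * h
Volume = pi * 4² * 25
Volume = pi * 16 * 25
Volume = pi * 400
Volume = 1256.64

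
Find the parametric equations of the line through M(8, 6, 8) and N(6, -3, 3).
Direction vector d = N - M = (-2, -9, -5)
x = 8 - 2t, y = 6 - 9t, z = 8 - 5t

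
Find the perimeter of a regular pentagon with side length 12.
Perimeter = number of sides * side length
Perimeter = 5 * 12
Perimeter = 60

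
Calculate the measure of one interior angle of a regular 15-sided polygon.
Interior angle of a regular n-gon = (n-2)*180/n
Interior angle = (15-2)*180/15
Interior angle = 13*180/15
Interior angle = 2340/15
Interior angle = 156 degrees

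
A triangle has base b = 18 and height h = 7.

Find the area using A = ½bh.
A = ½·18·7 = 63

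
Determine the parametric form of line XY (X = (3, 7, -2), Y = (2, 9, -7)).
Direction vector d = Y - X = (-1, 2, -5)
x = 3 - t, y = 7 + 2t, z = -2 - 5t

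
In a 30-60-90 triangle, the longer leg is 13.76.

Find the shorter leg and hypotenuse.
In a 30-60-90 triangle, sides are in ratio 1 : √3 : 2.
Long leg = short leg·√3  →  short leg = 13.76/√3 = 7.944
Hypotenuse = 2·(short leg) = 2·13.76/√3 = 15.89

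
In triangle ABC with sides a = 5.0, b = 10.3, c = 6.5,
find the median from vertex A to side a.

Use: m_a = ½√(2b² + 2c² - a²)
m_a = ½√(2·10.3² + 2·6.5² - 5.0²)
m_a = ½√(212.18 + 84.5 - 25) = ½√271.68 = 8.241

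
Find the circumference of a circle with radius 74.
Circumference = 2 * pi * r
Circumference = 2 * pi * 74
Circumference = 464.96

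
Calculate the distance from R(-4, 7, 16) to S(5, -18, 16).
d = √[(9)² + (-25)² + (0)²] = √706 = 26.57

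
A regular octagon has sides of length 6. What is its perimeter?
Perimeter = number of sides * side length
Perimeter = 8 * 6
Perimeter = 48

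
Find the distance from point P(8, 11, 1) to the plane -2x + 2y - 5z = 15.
d = |(-2)(8) + 2(11) + (-5)(1) - (15)| / √((-2)² + 2² + (-5)²) = 14/√33 = 2.437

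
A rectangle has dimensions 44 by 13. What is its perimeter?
Perimeter = 2 * (length + width)
Perimeter = 2 * (44 + 13)
Perimeter = 2 * 57
Perimeter = 114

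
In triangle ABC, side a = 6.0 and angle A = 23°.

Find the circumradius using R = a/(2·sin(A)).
R = a/(2·sin(A)) = 6.0/(2·sin(23°))
R = 6.0/(2·0.390731) = 6.0/0.781462 = 7.678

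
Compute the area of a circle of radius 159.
Area = pi * r²
Area = pi * 159²
Area = pi * 25281
Area = 79422.60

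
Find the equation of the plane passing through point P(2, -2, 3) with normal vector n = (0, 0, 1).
d = n·P = (0)(2) + (0)(-2) + (1)(3) = 3
Plane: z = 3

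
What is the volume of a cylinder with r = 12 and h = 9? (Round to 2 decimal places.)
Volume = pi * r² * h
Volume = pi * 12² * 9
Volume = pi * 144 * 9
Volume = pi * 1296
Volume = 4071.50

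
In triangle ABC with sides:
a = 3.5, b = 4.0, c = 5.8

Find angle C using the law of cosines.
cos(C) = (a² + b² - c²)/(2ab)
cos(C) = (3.5² + 4.0² - 5.8²)/(2·3.5·4.0) = -5.39/28 = -0.192500
C = arccos(-0.192500) = 101.1°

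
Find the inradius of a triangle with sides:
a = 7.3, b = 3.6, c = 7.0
s = (a+b+c)/2 = (7.3+3.6+7.0)/2 = 8.95
Area = √(s(s-a)(s-b)(s-c)) = √(8.95·1.65·5.35·1.95) = 12.4122
r = Area/s = 12.4122/8.95 = 1.387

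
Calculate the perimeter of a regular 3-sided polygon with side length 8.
Perimeter = number of sides * side length
Perimeter = 3 * 8
Perimeter = 24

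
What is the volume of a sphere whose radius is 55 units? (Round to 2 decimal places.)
Volume = (4/3) * pi * r³
Volume = (4/3) * pi * 55³
Volume = (4/3) * pi * 166375
Volume = 696909.97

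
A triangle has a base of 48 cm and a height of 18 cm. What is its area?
Area = (1/2) * base * height
Area = (1/2) * 48 * 18
Area = 432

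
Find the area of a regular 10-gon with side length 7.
For a regular 10-gon with side length s = 7:
Apothem a = s / (2*tan(pi/10)) = 7 / (2*tan(pi/10)) ≈ 10.7719
Perimeter P = 10 * 7 = 70
Area = (1/2) * P * a = (1/2) * 70 * 10.7719 = 377.02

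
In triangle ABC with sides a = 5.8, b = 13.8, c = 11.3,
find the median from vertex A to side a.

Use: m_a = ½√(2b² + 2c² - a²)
m_a = ½√(2·13.8² + 2·11.3² - 5.8²)
m_a = ½√(380.88 + 255.38 - 33.64) = ½√602.62 = 12.27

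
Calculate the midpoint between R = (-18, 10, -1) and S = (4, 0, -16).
Midpoint = ((-18+4)/2, (10+0)/2, (-1-16)/2) = (-7, 5, -8.5)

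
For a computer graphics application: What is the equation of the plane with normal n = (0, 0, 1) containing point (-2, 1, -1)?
d = n·P = (0)(-2) + (0)(1) + (1)(-1) = -1
Plane: z = -1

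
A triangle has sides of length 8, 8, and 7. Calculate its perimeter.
Perimeter = sum of all sides
Perimeter = 8 + 8 + 7
Perimeter = 23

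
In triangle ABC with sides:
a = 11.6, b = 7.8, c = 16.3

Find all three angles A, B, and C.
By the law of cosines:
cos(A) = (b² + c² - a²)/(2bc) = 0.754955  →  A = 40.98°
cos(B) = (a² + c² - b²)/(2ac) = 0.897530  →  B = 26.16°
cos(C) = (a² + b² - c²)/(2ab) = -0.388428  →  C = 112.9°
Check: A + B + C = 180.0° ✓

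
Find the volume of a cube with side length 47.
Volume = s³
Volume = 47³
Volume = 103823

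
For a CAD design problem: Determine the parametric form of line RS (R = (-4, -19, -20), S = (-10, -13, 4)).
Direction vector d = S - R = (-6, 6, 24)
x = -4 - 6t, y = -19 + 6t, z = -20 + 24t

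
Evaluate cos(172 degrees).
cos(172 degrees) = -0.9903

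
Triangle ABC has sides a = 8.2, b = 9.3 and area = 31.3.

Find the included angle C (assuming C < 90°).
Area = ½ab·sin(C)  →  sin(C) = 2·Area/(ab)
sin(C) = 2·31.3/(8.2·9.3) = 0.820876
C = arcsin(0.820876) = 55.17°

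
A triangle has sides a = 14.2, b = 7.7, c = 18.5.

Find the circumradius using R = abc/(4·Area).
s = (a+b+c)/2 = 20.2
Area = √(s(s-a)(s-b)(s-c)) = √(20.2·6·12.5·1.7) = 50.7494
R = abc/(4·Area) = (14.2·7.7·18.5)/(4·50.7494) = 2022.79/202.9976 = 9.965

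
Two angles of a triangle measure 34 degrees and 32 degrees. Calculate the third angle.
Sum of angles in a triangle = 180 degrees
Third angle = 180 - 34 - 32
Third angle = 114 degrees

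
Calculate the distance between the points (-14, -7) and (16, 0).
Using the distance formula: d = sqrt((x₂-x₁)² + (y₂-y₁)²)
dx = 16 - (-14) = 30
dy = 0 - (-7) = 7
d = sqrt(30² + 7²) = sqrt(900 + 49) = sqrt(949) = 30.81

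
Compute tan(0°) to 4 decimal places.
tan(0 degrees) = 0
Decimal approximation: 0.0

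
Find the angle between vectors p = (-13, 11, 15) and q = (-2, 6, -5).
p·q = 17, |p|² = 515, |q|² = 65
cos θ = 17/√33475 ≈ 0.09292
θ ≈ 84.67°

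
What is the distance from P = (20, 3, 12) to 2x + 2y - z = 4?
d = |2(20) + 2(3) + (-1)(12) - (4)| / √(2² + 2² + (-1)²) = 30/√9 = 10.0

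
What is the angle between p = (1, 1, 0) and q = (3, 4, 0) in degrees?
p·q = 7, |p|² = 2, |q|² = 25
cos θ = 7/√50 ≈ 0.9899
θ ≈ 8.13°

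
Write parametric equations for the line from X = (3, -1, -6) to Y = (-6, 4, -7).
Direction vector d = Y - X = (-9, 5, -1)
x = 3 - 9t, y = -1 + 5t, z = -6 - t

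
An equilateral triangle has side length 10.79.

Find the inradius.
For an equilateral triangle, r = s/(2√3) where s is the side.
r = 10.79/(2√3) = 10.79/3.464102 = 3.115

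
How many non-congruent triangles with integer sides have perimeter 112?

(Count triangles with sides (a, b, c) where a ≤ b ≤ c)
With a ≤ b ≤ c and a + b + c = 112, the triangle inequality a + b > c gives c < 112/2, so c ≤ 55.
Iterate a from 1 to ⌊p/3⌋ = 37; for each a, b ranges from a to ⌊(p−a)/2⌋ with c = p − a − b, keeping only c ≥ b.
Triples: (2, 55, 55), (3, 54, 55), (4, 53, 55), …
Count = 261 triangles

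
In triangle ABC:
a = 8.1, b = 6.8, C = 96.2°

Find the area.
Using A = ½ab·sin(C):
A = ½·8.1·6.8·sin(96.2°) = ½·55.08·0.994151 = 27.38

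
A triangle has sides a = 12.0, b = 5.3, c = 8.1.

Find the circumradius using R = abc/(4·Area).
s = (a+b+c)/2 = 12.7
Area = √(s(s-a)(s-b)(s-c)) = √(12.7·0.7·7.4·4.6) = 17.3959
R = abc/(4·Area) = (12.0·5.3·8.1)/(4·17.3959) = 515.16/69.5836 = 7.403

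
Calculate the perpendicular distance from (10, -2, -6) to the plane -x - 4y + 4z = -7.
d = |(-1)(10) + (-4)(-2) + 4(-6) - (-7)| / √((-1)² + (-4)² + 4²) = 19/√33 = 3.307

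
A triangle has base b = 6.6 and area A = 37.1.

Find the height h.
A = ½bh  →  h = 2A/b
h = 2·37.1/6.6 = 11.24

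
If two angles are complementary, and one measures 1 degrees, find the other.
Complementary angles sum to 90 degrees.
Other angle = 90 - 1
Other angle = 89 degrees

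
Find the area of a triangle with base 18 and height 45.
Area = (1/2) * base * height
Area = (1/2) * 18 * 45
Area = 405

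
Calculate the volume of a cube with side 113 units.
Volume = s³
Volume = 113³
Volume = 1442897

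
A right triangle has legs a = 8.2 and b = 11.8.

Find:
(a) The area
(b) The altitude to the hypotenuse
(a) Area = ½ab = ½·8.2·11.8 = 48.38
(b) Hypotenuse c = √(8.2² + 11.8²) = √206.48 = 14.3694
    Area = ½·c·h_c  →  h_c = 2·Area/c = 2·48.38/14.3694 = 6.734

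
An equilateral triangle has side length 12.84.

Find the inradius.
For an equilateral triangle, r = s/(2√3) where s is the side.
r = 12.84/(2√3) = 12.84/3.464102 = 3.707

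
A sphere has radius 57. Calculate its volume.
Volume = (4/3) * pi * r³
Volume = (4/3) * pi * 57³
Volume = (4/3) * pi * 185193
Volume = 775734.62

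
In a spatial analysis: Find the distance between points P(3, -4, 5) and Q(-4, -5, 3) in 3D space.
d = √[(-7)² + (-1)² + (-2)²] = √54 = 7.348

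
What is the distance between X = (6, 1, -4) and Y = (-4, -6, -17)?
d = √[(-10)² + (-7)² + (-13)²] = √318 = 17.83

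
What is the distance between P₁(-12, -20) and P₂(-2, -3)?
Using the distance formula: d = sqrt((x₂-x₁)² + (y₂-y₁)²)
dx = (-2) - (-12) = 10
dy = (-3) - (-20) = 17
d = sqrt(10² + 17²) = sqrt(100 + 289) = sqrt(389) = 19.72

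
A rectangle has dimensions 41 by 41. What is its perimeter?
Perimeter = 2 * (length + width)
Perimeter = 2 * (41 + 41)
Perimeter = 2 * 82
Perimeter = 164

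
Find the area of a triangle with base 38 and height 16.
Area = (1/2) * base * height
Area = (1/2) * 38 * 16
Area = 304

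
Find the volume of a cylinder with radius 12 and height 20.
Volume = pi * r² * h
Volume = pi * 12² * 20
Volume = pi * 144 * 20
Volume = pi * 2880
Volume = 9047.79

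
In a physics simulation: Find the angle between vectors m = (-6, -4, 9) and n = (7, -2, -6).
m·n = -88, |m|² = 133, |n|² = 89
cos θ = -88/√11837 ≈ -0.8088
θ ≈ 144.0°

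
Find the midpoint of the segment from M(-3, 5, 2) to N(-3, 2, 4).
Midpoint = ((-3-3)/2, (5+2)/2, (2+4)/2) = (-3, 3.5, 3)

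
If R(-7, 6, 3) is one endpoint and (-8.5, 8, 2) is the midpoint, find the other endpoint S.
S = (2×(-8.5) - (-7), 2×8 - 6, 2×2 - 3) = (-10, 10, 1)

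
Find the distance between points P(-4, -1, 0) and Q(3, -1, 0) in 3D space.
d = √[(7)² + (0)² + (0)²] = √49 = 7.0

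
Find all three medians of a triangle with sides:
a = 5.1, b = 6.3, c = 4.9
Using m_x = ½√(2y² + 2z² - x²):
m_a = ½√(2·6.3² + 2·4.9² - 5.1²) = ½√101.39 = 5.035
m_b = ½√(2·5.1² + 2·4.9² - 6.3²) = ½√60.35 = 3.884
m_c = ½√(2·5.1² + 2·6.3² - 4.9²) = ½√107.39 = 5.181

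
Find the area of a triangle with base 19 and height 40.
Area = (1/2) * base * height
Area = (1/2) * 19 * 40
Area = 380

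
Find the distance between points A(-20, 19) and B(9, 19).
Using the distance formula: d = sqrt((x₂-x₁)² + (y₂-y₁)²)
dx = 9 - (-20) = 29
dy = 19 - 19 = 0
d = sqrt(29² + 0²) = sqrt(841 + 0) = sqrt(841) = 29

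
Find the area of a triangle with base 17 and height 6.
Area = (1/2) * base * height
Area = (1/2) * 17 * 6
Area = 51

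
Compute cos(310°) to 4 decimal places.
cos(310 degrees) = 0.6428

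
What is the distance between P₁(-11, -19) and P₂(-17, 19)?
Using the distance formula: d = sqrt((x₂-x₁)² + (y₂-y₁)²)
dx = (-17) - (-11) = -6
dy = 19 - (-19) = 38
d = sqrt((-6)² + 38²) = sqrt(36 + 1444) = sqrt(1480) = 38.47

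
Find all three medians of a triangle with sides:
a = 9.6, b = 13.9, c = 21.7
Using m_x = ½√(2y² + 2z² - x²):
m_a = ½√(2·13.9² + 2·21.7² - 9.6²) = ½√1236.04 = 17.58
m_b = ½√(2·9.6² + 2·21.7² - 13.9²) = ½√932.89 = 15.27
m_c = ½√(2·9.6² + 2·13.9² - 21.7²) = ½√99.85 = 4.996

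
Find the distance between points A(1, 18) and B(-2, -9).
Using the distance formula: d = sqrt((x₂-x₁)² + (y₂-y₁)²)
dx = (-2) - 1 = -3
dy = (-9) - 18 = -27
d = sqrt((-3)² + (-27)²) = sqrt(9 + 729) = sqrt(738) = 27.17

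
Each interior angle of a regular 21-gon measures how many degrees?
Interior angle of a regular n-gon = (n-2)*180/n
Interior angle = (21-2)*180/21
Interior angle = 19*180/21
Interior angle = 3420/21
Interior angle = 162.86 degrees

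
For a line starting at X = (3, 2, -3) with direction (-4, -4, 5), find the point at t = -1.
P(-1) = (3 + (-4)(-1), 2 + (-4)(-1), -3 + 5(-1)) = (7, 6, -8)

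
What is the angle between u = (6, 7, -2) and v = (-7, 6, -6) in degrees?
u·v = 12, |u|² = 89, |v|² = 121
cos θ = 12/√10769 ≈ 0.1156
θ ≈ 83.36°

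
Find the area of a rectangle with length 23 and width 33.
Area = length * width
Area = 23 * 33
Area = 759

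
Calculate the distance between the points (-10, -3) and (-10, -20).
Using the distance formula: d = sqrt((x₂-x₁)² + (y₂-y₁)²)
dx = (-10) - (-10) = 0
dy = (-20) - (-3) = -17
d = sqrt(0² + (-17)²) = sqrt(0 + 289) = sqrt(289) = 17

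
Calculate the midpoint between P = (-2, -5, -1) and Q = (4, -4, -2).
Midpoint = ((-2+4)/2, (-5-4)/2, (-1-2)/2) = (1, -4.5, -1.5)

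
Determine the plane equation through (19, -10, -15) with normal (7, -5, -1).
d = n·P = (7)(19) + (-5)(-10) + (-1)(-15) = 198
Plane: 7x - 5y - z = 198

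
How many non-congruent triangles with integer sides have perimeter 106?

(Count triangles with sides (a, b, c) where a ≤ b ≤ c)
With a ≤ b ≤ c and a + b + c = 106, the triangle inequality a + b > c gives c < 106/2, so c ≤ 52.
Iterate a from 1 to ⌊p/3⌋ = 35; for each a, b ranges from a to ⌊(p−a)/2⌋ with c = p − a − b, keeping only c ≥ b.
Triples: (2, 52, 52), (3, 51, 52), (4, 50, 52), …
Count = 234 triangles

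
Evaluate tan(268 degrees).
tan(268 degrees) = 28.6363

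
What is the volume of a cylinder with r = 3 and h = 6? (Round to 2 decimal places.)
Volume = pi * r² * h
Volume = pi * 3² * 6
Volume = pi * 9 * 6
Volume = pi * 54
Volume = 169.65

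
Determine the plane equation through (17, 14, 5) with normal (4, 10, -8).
d = n·P = (4)(17) + (10)(14) + (-8)(5) = 168
Plane: 4x + 10y - 8z = 168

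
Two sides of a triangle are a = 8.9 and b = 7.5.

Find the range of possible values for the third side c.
By the triangle inequality: |a - b| < c < a + b
|8.9 - 7.5| < c < 8.9 + 7.5
1.4 < c < 16.4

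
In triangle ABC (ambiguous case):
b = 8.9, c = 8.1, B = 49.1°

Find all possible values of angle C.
sin(C)/c = sin(B)/b  →  sin(C) = c·sin(B)/b = 8.1·sin(49.1°)/8.9 = 0.687912
C₁ = arcsin(0.687912) = 43.47°,  C₂ = 180° - C₁ = 136.53°
Check C₂: A = 180° - 49.1° - 136.53° = -5.63° ≤ 0, rejected
C = 43.47° (one solution)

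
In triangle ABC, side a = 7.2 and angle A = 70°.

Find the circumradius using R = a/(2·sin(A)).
R = a/(2·sin(A)) = 7.2/(2·sin(70°))
R = 7.2/(2·0.939693) = 7.2/1.879385 = 3.831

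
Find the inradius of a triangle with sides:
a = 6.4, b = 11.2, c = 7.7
s = (a+b+c)/2 = (6.4+11.2+7.7)/2 = 12.65
Area = √(s(s-a)(s-b)(s-c)) = √(12.65·6.25·1.45·4.95) = 23.8217
r = Area/s = 23.8217/12.65 = 1.883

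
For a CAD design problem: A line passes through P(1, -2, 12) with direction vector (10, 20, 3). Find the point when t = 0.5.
P(0.5) = (1 + 10(0.5), -2 + 20(0.5), 12 + 3(0.5)) = (6, 8, 13.5)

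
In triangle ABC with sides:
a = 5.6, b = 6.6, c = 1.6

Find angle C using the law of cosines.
cos(C) = (a² + b² - c²)/(2ab)
cos(C) = (5.6² + 6.6² - 1.6²)/(2·5.6·6.6) = 72.36/73.92 = 0.978896
C = arccos(0.978896) = 11.79°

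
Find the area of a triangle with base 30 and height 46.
Area = (1/2) * base * height
Area = (1/2) * 30 * 46
Area = 690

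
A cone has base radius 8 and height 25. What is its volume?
Volume = (1/3) * pi * r² * h
Volume = (1/3) * pi * 8² * 25
Volume = (1/3) * pi * 64 * 25
Volume = (1/3) * pi * 1600
Volume = 1675.52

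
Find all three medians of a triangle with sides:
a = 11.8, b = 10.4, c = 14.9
Using m_x = ½√(2y² + 2z² - x²):
m_a = ½√(2·10.4² + 2·14.9² - 11.8²) = ½√521.1 = 11.41
m_b = ½√(2·11.8² + 2·14.9² - 10.4²) = ½√614.34 = 12.39
m_c = ½√(2·11.8² + 2·10.4² - 14.9²) = ½√272.79 = 8.258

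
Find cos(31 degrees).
cos(31 degrees) = 0.8572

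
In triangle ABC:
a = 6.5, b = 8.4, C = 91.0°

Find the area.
Using A = ½ab·sin(C):
A = ½·6.5·8.4·sin(91.0°) = ½·54.6·0.999848 = 27.3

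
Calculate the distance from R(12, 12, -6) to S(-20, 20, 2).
d = √[(-32)² + (8)² + (8)²] = √1152 = 33.94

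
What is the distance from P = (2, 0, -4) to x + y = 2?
d = |1(2) + 1(0) + 0(-4) - (2)| / √(1² + 1² + 0²) = 0/√2 = 0.0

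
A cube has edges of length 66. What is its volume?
Volume = s³
Volume = 66³
Volume = 287496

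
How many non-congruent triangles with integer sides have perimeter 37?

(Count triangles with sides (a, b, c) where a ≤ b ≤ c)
With a ≤ b ≤ c and a + b + c = 37, the triangle inequality a + b > c gives c < 37/2, so c ≤ 18.
Iterate a from 1 to ⌊p/3⌋ = 12; for each a, b ranges from a to ⌊(p−a)/2⌋ with c = p − a − b, keeping only c ≥ b.
Triples: (1, 18, 18), (2, 17, 18), (3, 16, 18), …
Count = 33 triangles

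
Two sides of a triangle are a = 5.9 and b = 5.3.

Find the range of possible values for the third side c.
By the triangle inequality: |a - b| < c < a + b
|5.9 - 5.3| < c < 5.9 + 5.3
0.6 < c < 11.2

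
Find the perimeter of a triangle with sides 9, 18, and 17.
Perimeter = sum of all sides
Perimeter = 9 + 18 + 17
Perimeter = 44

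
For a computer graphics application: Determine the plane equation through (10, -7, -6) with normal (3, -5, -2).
d = n·P = (3)(10) + (-5)(-7) + (-2)(-6) = 77
Plane: 3x - 5y - 2z = 77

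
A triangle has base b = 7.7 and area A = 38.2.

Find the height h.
A = ½bh  →  h = 2A/b
h = 2·38.2/7.7 = 9.922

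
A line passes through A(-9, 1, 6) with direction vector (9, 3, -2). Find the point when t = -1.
P(-1) = (-9 + 9(-1), 1 + 3(-1), 6 + (-2)(-1)) = (-18, -2, 8)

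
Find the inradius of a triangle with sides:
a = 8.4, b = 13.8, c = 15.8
s = (a+b+c)/2 = (8.4+13.8+15.8)/2 = 19
Area = √(s(s-a)(s-b)(s-c)) = √(19·10.6·5.2·3.2) = 57.8904
r = Area/s = 57.8904/19 = 3.047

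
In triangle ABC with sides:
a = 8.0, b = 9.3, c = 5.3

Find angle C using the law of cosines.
cos(C) = (a² + b² - c²)/(2ab)
cos(C) = (8.0² + 9.3² - 5.3²)/(2·8.0·9.3) = 122.4/148.8 = 0.822581
C = arccos(0.822581) = 34.66°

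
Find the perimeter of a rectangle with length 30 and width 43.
Perimeter = 2 * (length + width)
Perimeter = 2 * (30 + 43)
Perimeter = 2 * 73
Perimeter = 146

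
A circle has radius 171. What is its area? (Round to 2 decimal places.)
Area = pi * r²
Area = pi * 171²
Area = pi * 29241
Area = 91863.31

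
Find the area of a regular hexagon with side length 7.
For a regular 6-gon with side length s = 7:
Apothem a = s / (2*tan(pi/6)) = 7 / (2*tan(pi/6)) ≈ 6.0622
Perimeter P = 6 * 7 = 42
Area = (1/2) * P * a = (1/2) * 42 * 6.0622 = 127.31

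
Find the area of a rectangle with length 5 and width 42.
Area = length * width
Area = 5 * 42
Area = 210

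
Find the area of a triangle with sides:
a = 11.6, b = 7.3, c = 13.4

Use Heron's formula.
s = (a+b+c)/2 = (11.6+7.3+13.4)/2 = 16.15
A = √(s(s-a)(s-b)(s-c)) = √(16.15·4.55·8.85·2.75)
A = √1788.38 = 42.29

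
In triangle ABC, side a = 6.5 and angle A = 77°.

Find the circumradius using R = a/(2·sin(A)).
R = a/(2·sin(A)) = 6.5/(2·sin(77°))
R = 6.5/(2·0.974370) = 6.5/1.948740 = 3.335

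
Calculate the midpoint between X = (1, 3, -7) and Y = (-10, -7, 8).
Midpoint = ((1-10)/2, (3-7)/2, (-7+8)/2) = (-4.5, -2, 0.5)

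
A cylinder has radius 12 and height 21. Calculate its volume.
Volume = pi * r² * h
Volume = pi * 12² * 21
Volume = pi * 144 * 21
Volume = pi * 3024
Volume = 9500.18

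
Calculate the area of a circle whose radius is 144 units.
Area = pi * r²
Area = pi * 144²
Area = pi * 20736
Area = 65144.07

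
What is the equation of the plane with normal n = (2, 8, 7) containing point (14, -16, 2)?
d = n·P = (2)(14) + (8)(-16) + (7)(2) = -86
Plane: 2x + 8y + 7z = -86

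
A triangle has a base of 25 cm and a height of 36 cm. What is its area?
Area = (1/2) * base * height
Area = (1/2) * 25 * 36
Area = 450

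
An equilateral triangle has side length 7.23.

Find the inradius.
For an equilateral triangle, r = s/(2√3) where s is the side.
r = 7.23/(2√3) = 7.23/3.464102 = 2.087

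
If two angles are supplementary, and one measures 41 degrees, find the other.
Supplementary angles sum to 180 degrees.
Other angle = 180 - 41
Other angle = 139 degrees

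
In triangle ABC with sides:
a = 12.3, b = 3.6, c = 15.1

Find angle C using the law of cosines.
cos(C) = (a² + b² - c²)/(2ab)
cos(C) = (12.3² + 3.6² - 15.1²)/(2·12.3·3.6) = -63.76/88.56 = -0.719964
C = arccos(-0.719964) = 136.1°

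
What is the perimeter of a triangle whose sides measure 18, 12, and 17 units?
Perimeter = sum of all sides
Perimeter = 18 + 12 + 17
Perimeter = 47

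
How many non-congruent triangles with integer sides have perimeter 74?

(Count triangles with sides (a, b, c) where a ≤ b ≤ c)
With a ≤ b ≤ c and a + b + c = 74, the triangle inequality a + b > c gives c < 74/2, so c ≤ 36.
Iterate a from 1 to ⌊p/3⌋ = 24; for each a, b ranges from a to ⌊(p−a)/2⌋ with c = p − a − b, keeping only c ≥ b.
Triples: (2, 36, 36), (3, 35, 36), (4, 34, 36), …
Count = 114 triangles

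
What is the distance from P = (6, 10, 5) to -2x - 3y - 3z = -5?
d = |(-2)(6) + (-3)(10) + (-3)(5) - (-5)| / √((-2)² + (-3)² + (-3)²) = 52/√22 = 11.09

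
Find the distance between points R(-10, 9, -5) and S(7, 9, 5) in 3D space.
d = √[(17)² + (0)² + (10)²] = √389 = 19.72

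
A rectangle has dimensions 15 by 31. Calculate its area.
Area = length * width
Area = 15 * 31
Area = 465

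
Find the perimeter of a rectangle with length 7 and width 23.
Perimeter = 2 * (length + width)
Perimeter = 2 * (7 + 23)
Perimeter = 2 * 30
Perimeter = 60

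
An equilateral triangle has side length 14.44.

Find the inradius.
For an equilateral triangle, r = s/(2√3) where s is the side.
r = 14.44/(2√3) = 14.44/3.464102 = 4.168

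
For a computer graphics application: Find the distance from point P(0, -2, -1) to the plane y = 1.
d = |0(0) + 1(-2) + 0(-1) - (1)| / √(0² + 1² + 0²) = 3/√1 = 3.0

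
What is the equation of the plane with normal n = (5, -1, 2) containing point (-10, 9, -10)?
d = n·P = (5)(-10) + (-1)(9) + (2)(-10) = -79
Plane: 5x - y + 2z = -79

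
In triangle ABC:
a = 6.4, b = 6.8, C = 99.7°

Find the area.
Using A = ½ab·sin(C):
A = ½·6.4·6.8·sin(99.7°) = ½·43.52·0.985703 = 21.45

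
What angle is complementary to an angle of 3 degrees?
Complementary angles sum to 90 degrees.
Other angle = 90 - 3
Other angle = 87 degrees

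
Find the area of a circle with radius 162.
Area = pi * r²
Area = pi * 162²
Area = pi * 26244
Area = 82447.96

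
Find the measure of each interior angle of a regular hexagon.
Interior angle of a regular n-gon = (n-2)*180/n
Interior angle = (6-2)*180/6
Interior angle = 4*180/6
Interior angle = 720/6
Interior angle = 120 degrees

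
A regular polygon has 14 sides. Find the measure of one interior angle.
Interior angle of a regular n-gon = (n-2)*180/n
Interior angle = (14-2)*180/14
Interior angle = 12*180/14
Interior angle = 2160/14
Interior angle = 154.29 degrees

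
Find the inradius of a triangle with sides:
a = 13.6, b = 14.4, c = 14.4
s = (a+b+c)/2 = (13.6+14.4+14.4)/2 = 21.2
Area = √(s(s-a)(s-b)(s-c)) = √(21.2·7.6·6.8·6.8) = 86.3145
r = Area/s = 86.3145/21.2 = 4.071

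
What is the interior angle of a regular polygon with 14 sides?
Interior angle of a regular n-gon = (n-2)*180/n
Interior angle = (14-2)*180/14
Interior angle = 12*180/14
Interior angle = 2160/14
Interior angle = 154.29 degrees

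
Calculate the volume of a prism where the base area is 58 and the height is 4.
Volume = base area * height
Volume = 58 * 4
Volume = 232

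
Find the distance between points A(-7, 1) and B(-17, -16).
Using the distance formula: d = sqrt((x₂-x₁)² + (y₂-y₁)²)
dx = (-17) - (-7) = -10
dy = (-16) - 1 = -17
d = sqrt((-10)² + (-17)²) = sqrt(100 + 289) = sqrt(389) = 19.72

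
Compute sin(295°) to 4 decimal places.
sin(295 degrees) = -0.9063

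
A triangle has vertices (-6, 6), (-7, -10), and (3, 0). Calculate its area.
Using the coordinate formula: Area = (1/2)|x₁(y₂-y₃) + x₂(y₃-y₁) + x₃(y₁-y₂)|
Area = (1/2)|(-6)((-10)-0) + (-7)(0-6) + 3(6-(-10))|
Area = (1/2)|(-6)*(-10) + (-7)*(-6) + 3*16|
Area = (1/2)|60 + 42 + 48|
Area = (1/2)*150 = 75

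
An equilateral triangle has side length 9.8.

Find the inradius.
For an equilateral triangle, r = s/(2√3) where s is the side.
r = 9.8/(2√3) = 9.8/3.464102 = 2.829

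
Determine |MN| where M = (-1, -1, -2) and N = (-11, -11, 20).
d = √[(-10)² + (-10)² + (22)²] = √684 = 26.15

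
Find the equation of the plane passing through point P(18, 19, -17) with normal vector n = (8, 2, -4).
d = n·P = (8)(18) + (2)(19) + (-4)(-17) = 250
Plane: 8x + 2y - 4z = 250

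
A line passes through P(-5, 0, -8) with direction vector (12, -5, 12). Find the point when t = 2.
P(2) = (-5 + 12(2), 0 + (-5)(2), -8 + 12(2)) = (19, -10, 16)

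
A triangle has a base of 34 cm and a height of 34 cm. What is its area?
Area = (1/2) * base * height
Area = (1/2) * 34 * 34
Area = 578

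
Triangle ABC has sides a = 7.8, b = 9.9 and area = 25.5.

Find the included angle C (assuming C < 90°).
Area = ½ab·sin(C)  →  sin(C) = 2·Area/(ab)
sin(C) = 2·25.5/(7.8·9.9) = 0.660451
C = arcsin(0.660451) = 41.33°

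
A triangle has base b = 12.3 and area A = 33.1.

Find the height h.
A = ½bh  →  h = 2A/b
h = 2·33.1/12.3 = 5.382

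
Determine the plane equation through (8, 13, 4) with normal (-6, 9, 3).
d = n·P = (-6)(8) + (9)(13) + (3)(4) = 81
Plane: -6x + 9y + 3z = 81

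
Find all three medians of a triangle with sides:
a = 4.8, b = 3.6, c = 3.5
Using m_x = ½√(2y² + 2z² - x²):
m_a = ½√(2·3.6² + 2·3.5² - 4.8²) = ½√27.38 = 2.616
m_b = ½√(2·4.8² + 2·3.5² - 3.6²) = ½√57.62 = 3.795
m_c = ½√(2·4.8² + 2·3.6² - 3.5²) = ½√59.75 = 3.865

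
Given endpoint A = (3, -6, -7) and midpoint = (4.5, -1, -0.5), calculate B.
B = (2×4.5 - 3, 2×(-1) - (-6), 2×(-0.5) - (-7)) = (6, 4, 6)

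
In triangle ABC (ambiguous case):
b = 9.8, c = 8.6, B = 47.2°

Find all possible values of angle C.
sin(C)/c = sin(B)/b  →  sin(C) = c·sin(B)/b = 8.6·sin(47.2°)/9.8 = 0.643885
C₁ = arcsin(0.643885) = 40.08°,  C₂ = 180° - C₁ = 139.92°
Check C₂: A = 180° - 47.2° - 139.92° = -7.12° ≤ 0, rejected
C = 40.08° (one solution)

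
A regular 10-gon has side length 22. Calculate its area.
For a regular 10-gon with side length s = 22:
Apothem a = s / (2*tan(pi/10)) = 22 / (2*tan(pi/10)) ≈ 33.8545
Perimeter P = 10 * 22 = 220
Area = (1/2) * P * a = (1/2) * 220 * 33.8545 = 3724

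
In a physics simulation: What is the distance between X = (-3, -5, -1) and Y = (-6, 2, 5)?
d = √[(-3)² + (7)² + (6)²] = √94 = 9.695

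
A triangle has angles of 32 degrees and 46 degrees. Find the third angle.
Sum of angles in a triangle = 180 degrees
Third angle = 180 - 32 - 46
Third angle = 102 degrees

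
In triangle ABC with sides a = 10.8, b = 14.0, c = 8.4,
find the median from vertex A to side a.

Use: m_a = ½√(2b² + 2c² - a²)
m_a = ½√(2·14.0² + 2·8.4² - 10.8²)
m_a = ½√(392 + 141.12 - 116.64) = ½√416.48 = 10.2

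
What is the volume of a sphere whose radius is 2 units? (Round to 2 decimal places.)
Volume = (4/3) * pi * r³
Volume = (4/3) * pi * 2³
Volume = (4/3) * pi * 8
Volume = 33.51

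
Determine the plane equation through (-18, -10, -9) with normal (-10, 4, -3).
d = n·P = (-10)(-18) + (4)(-10) + (-3)(-9) = 167
Plane: -10x + 4y - 3z = 167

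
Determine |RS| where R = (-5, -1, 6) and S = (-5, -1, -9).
d = √[(0)² + (0)² + (-15)²] = √225 = 15.0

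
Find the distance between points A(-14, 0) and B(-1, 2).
Using the distance formula: d = sqrt((x₂-x₁)² + (y₂-y₁)²)
dx = (-1) - (-14) = 13
dy = 2 - 0 = 2
d = sqrt(13² + 2²) = sqrt(169 + 4) = sqrt(173) = 13.15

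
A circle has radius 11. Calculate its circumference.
Circumference = 2 * pi * r
Circumference = 2 * pi * 11
Circumference = 69.12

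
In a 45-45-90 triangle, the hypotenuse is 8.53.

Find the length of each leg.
In a 45-45-90 triangle, hypotenuse = leg·√2  →  leg = hypotenuse/√2
leg = 8.53/√2 = 6.032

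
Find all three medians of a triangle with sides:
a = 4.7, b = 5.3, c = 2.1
Using m_x = ½√(2y² + 2z² - x²):
m_a = ½√(2·5.3² + 2·2.1² - 4.7²) = ½√42.91 = 3.275
m_b = ½√(2·4.7² + 2·2.1² - 5.3²) = ½√24.91 = 2.495
m_c = ½√(2·4.7² + 2·5.3² - 2.1²) = ½√95.95 = 4.898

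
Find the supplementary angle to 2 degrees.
Supplementary angles sum to 180 degrees.
Other angle = 180 - 2
Other angle = 178 degrees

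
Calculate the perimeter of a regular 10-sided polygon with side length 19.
Perimeter = number of sides * side length
Perimeter = 10 * 19
Perimeter = 190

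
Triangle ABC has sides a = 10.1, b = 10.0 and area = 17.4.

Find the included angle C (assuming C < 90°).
Area = ½ab·sin(C)  →  sin(C) = 2·Area/(ab)
sin(C) = 2·17.4/(10.1·10.0) = 0.344554
C = arcsin(0.344554) = 20.15°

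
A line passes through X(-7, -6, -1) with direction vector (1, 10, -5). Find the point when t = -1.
P(-1) = (-7 + 1(-1), -6 + 10(-1), -1 + (-5)(-1)) = (-8, -16, 4)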